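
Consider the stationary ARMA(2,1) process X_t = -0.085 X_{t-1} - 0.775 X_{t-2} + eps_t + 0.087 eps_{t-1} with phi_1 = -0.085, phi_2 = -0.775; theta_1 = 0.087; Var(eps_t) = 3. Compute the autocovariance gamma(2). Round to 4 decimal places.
\gamma(2) = -5.8124

Multiply the model equation by X_{t-k} and take expectations. With theta_0 = psi_0 = 1 and psi_j the MA(infinity) weights, this gives
  gamma(k) - sum_i phi_i gamma(k-i) = c_k,
  c_k = sigma^2 * sum_{j=k..q} theta_j psi_{j-k}   (c_k = 0 for k > q),
using gamma(-m) = gamma(m).
psi-weights needed (psi_j = theta_j + sum_i phi_i psi_{j-i}):
  psi_1 = theta_1 + phi_1 = 0.087 + (-0.085) = 0.002
Right-hand sides:
  c_0 = sigma^2 (1 + theta_1 psi_1) = 3 * (1 + (0.087)(0.002)) = 3 * 1.000174 = 3.000522
  c_1 = sigma^2 theta_1 = 3 * (0.087) = 0.261
  c_2 = 0
Equations for k = 0, 1, 2 (AR order 2, c_2 = 0):
  (E0) gamma(0) = phi_1 gamma(1) + phi_2 gamma(2) + c_0
  (E1) gamma(1) = phi_1 gamma(0) + phi_2 gamma(1) + c_1
  (E2) gamma(2) = phi_1 gamma(1) + phi_2 gamma(0)
From (E1): gamma(1) = A gamma(0) + B with
  A = phi_1 / (1 - phi_2) = -0.085 / 1.775 = -0.047887,   B = c_1 / (1 - phi_2) = 0.261 / 1.775 = 0.147042.
Insert (E2) into (E0): gamma(0) (1 - phi_2^2) = phi_1 (1 + phi_2) gamma(1) + c_0.
  phi_1 (1 + phi_2) = (-0.085)(0.225) = -0.019125,   1 - phi_2^2 = 0.399375.
Replace gamma(1) by A gamma(0) + B and collect gamma(0):
  gamma(0) [0.399375 - (-0.019125)(-0.047887)] = (-0.019125)(0.147042) + 3.000522
  gamma(0) * 0.398459 = 2.99771
  gamma(0) = 2.99771 / 0.398459 = 7.523255.
  gamma(1) = A gamma(0) + B = (-0.047887)(7.523255) + (0.147042) = -0.213226.
  gamma(2) = phi_1 gamma(1) + phi_2 gamma(0) = (-0.085)(-0.213226) + (-0.775)(7.523255) = -5.812398.
Therefore gamma(2) = -5.8124 (to 4 decimal places).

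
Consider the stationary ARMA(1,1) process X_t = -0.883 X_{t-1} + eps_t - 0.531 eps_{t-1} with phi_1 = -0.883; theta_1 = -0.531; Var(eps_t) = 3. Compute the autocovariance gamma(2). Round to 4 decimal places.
\gamma(2) = 24.9735

Multiply the model equation by X_{t-k} and take expectations. With theta_0 = psi_0 = 1 and psi_j the MA(infinity) weights, this gives
  gamma(k) - sum_i phi_i gamma(k-i) = c_k,
  c_k = sigma^2 * sum_{j=k..q} theta_j psi_{j-k}   (c_k = 0 for k > q),
using gamma(-m) = gamma(m).
psi-weights needed (psi_j = theta_j + sum_i phi_i psi_{j-i}):
  psi_1 = theta_1 + phi_1 = -0.531 + (-0.883) = -1.414
Right-hand sides:
  c_0 = sigma^2 (1 + theta_1 psi_1) = 3 * (1 + (-0.531)(-1.414)) = 3 * 1.750834 = 5.252502
  c_1 = sigma^2 theta_1 = 3 * (-0.531) = -1.593
  c_2 = 0
Equations for k = 0 and k = 1 (AR order 1):
  gamma(0) = phi_1 gamma(1) + c_0
  gamma(1) = phi_1 gamma(0) + c_1
Substituting the second into the first: gamma(0) (1 - phi_1^2) = c_0 + phi_1 c_1, so
  gamma(0) = (c_0 + phi_1 c_1) / (1 - phi_1^2) = (5.252502 + (-0.883)(-1.593)) / (1 - (-0.883)^2) = 6.659121 / 0.220311 = 30.226003.
  gamma(1) = phi_1 gamma(0) + c_1 = (-0.883)(30.226003) + (-1.593) = -28.282561.
For k = 2 (> q): gamma(2) = phi_1 gamma(1) = (-0.883)(-28.282561) = 24.973501.
Therefore gamma(2) = 24.9735 (to 4 decimal places).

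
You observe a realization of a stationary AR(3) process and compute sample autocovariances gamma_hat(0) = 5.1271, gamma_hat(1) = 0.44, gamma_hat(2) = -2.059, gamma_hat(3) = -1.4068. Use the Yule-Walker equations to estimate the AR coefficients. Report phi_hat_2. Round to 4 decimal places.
\hat\phi_{2} = -0.3840

The Yule-Walker equations for an AR(p) process read, in matrix form,
  Gamma_p phi = r_p,   with   (Gamma_p)_{ij} = gamma(|i - j|),
                       (r_p)_i = gamma(i),   i,j = 1..p.
Substitute the sample gammas (Toeplitz matrix and right-hand side of size 3):
  Gamma_p = [[5.1271, 0.44, -2.059], [0.44, 5.1271, 0.44], [-2.059, 0.44, 5.1271]]
  r_p     = [0.44, -2.059, -1.4068]
Written out (R1..R3):
  (R1) 5.1271 phi_1 + 0.44 phi_2 - 2.059 phi_3 = 0.44
  (R2) 0.44 phi_1 + 5.1271 phi_2 + 0.44 phi_3 = -2.059
  (R3) -2.059 phi_1 + 0.44 phi_2 + 5.1271 phi_3 = -1.4068
Gaussian elimination:
  R2 <- R2 - (0.44/5.1271) R1 = R2 - (0.085818) R1:  5.08934 phi_2 + 0.6167 phi_3 = -2.09676
  R3 <- R3 - (-2.059/5.1271) R1 = R3 - (-0.401592) R1:  0.6167 phi_2 + 4.300223 phi_3 = -1.2301
  R3 <- R3 - (0.6167/5.08934) R2 = R3 - (0.121175) R2:  4.225494 phi_3 = -0.976025
Back-substitution:
  phi_hat_3 = -0.976025 / 4.225494 = -0.230985
  phi_hat_2 = (-2.09676 - (0.6167)(-0.230985)) / 5.08934 = -0.384001
  phi_hat_1 = (0.44 - (0.44)(-0.384001) - (-2.059)(-0.230985)) / 5.1271 = 0.026011
So phi_hat = [0.0260, -0.3840, -0.2310].
Therefore phi_hat_2 = -0.3840.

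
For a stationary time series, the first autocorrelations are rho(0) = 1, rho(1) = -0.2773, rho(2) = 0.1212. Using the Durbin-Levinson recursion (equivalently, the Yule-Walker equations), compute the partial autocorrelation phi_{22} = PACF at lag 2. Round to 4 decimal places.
\phi_{22} = 0.0480

The PACF at lag k is phi_{kk}, the last component of the solution
to the Yule-Walker system G_k phi = r_k where
  (G_k)_{ij} = rho(|i - j|), (r_k)_i = rho(i), i,j = 1..k.
Equivalently, Durbin-Levinson gives phi_{kk} iteratively:
  phi_{11} = rho(1)
  phi_{kk} = [rho(k) - sum_{j=1..k-1} phi_{k-1,j} rho(k-j)]
            / [1 - sum_{j=1..k-1} phi_{k-1,j} rho(j)],
  phi_{k,j} = phi_{k-1,j} - phi_{kk} phi_{k-1,k-j},  j = 1..k-1.
Step k = 1:
  phi_11 = rho(1) = -0.2773.
Step k = 2:
  phi_22 = [rho(2) - phi_11 rho(1)] / [1 - phi_11 rho(1)] = [0.1212 - (-0.2773)(-0.2773)] / [1 - (-0.2773)(-0.2773)]
         = 0.04430471 / 0.92310471 = 0.048.
Therefore phi_{22} = 0.0480.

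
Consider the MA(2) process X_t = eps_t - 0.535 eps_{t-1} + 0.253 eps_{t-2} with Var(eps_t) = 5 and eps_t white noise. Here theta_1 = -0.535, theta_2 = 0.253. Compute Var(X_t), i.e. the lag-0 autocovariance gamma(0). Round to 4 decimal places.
\gamma(0) = 6.7512

For an MA(q) process X_t = eps_t + sum_i theta_i eps_{t-i} with
Var(eps_t) = sigma^2, the variance is
  gamma(0) = sigma^2 * (1 + sum_i theta_i^2).
  sum_i theta_i^2 = (-0.535)^2 + (0.253)^2 = 0.286225 + 0.064009 = 0.350234.
  gamma(0) = 5 * (1 + 0.350234) = 5 * 1.350234 = 6.75117, which rounds to 6.7512.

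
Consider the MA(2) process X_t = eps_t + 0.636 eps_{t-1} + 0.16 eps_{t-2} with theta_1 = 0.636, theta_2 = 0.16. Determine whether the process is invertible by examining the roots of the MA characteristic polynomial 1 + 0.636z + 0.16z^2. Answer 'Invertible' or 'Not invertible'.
\text{Invertible}

The MA(q) characteristic polynomial is P(z) = 1 + 0.636z + 0.16z^2.
Invertibility requires all roots to lie outside the unit circle, i.e. |z| > 1 for every root.
Set 1 + (0.636) z + (0.16) z^2 = 0, i.e. a z^2 + b z + c = 0 with a = 0.16, b = 0.636, c = 1.
Discriminant D = b^2 - 4ac = (0.636)^2 - 4*(0.16)*1 = 0.404496 - (0.64) = -0.235504.
D < 0, so the roots are the complex-conjugate pair z = (-b +/- i sqrt(-D)) / (2a) = -1.9875 +/- 1.5165i.
For a conjugate pair |z|^2 = z * conj(z) = (product of roots) = c/a = 1/(0.16) = 6.25, so |z| = sqrt(6.25) = 2.5 for both roots.
Moduli of all roots: 2.5000, 2.5000.
All moduli strictly greater than 1? Yes.
Verdict: Invertible.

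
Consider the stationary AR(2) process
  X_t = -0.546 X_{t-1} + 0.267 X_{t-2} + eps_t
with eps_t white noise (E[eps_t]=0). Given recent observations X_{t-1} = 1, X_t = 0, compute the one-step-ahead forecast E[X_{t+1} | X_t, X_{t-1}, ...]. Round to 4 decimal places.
E[X_{t+1} \mid \mathcal F_t] = 0.2670

For an AR(p) model X_t = c + sum_i phi_i X_{t-i} + eps_t, the
one-step-ahead conditional mean is
  E[X_{t+1} | X_t, ...] = c + sum_i phi_i X_{t+1-i}.
Substitute known values:
  E[X_{t+1} | ...] = (-0.546) * (0) + (0.267) * (1)
                   = 0.2670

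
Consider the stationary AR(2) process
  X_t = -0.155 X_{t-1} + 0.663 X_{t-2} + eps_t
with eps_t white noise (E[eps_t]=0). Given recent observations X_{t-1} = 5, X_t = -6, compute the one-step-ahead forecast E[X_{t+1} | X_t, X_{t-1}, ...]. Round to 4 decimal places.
E[X_{t+1} \mid \mathcal F_t] = 4.2450

For an AR(p) model X_t = c + sum_i phi_i X_{t-i} + eps_t, the
one-step-ahead conditional mean is
  E[X_{t+1} | X_t, ...] = c + sum_i phi_i X_{t+1-i}.
Substitute known values:
  E[X_{t+1} | ...] = (-0.155) * (-6) + (0.663) * (5)
                   = 4.2450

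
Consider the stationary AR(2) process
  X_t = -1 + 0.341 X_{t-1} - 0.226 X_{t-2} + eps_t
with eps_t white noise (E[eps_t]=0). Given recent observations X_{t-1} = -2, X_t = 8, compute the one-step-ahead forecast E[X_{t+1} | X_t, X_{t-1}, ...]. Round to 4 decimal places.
E[X_{t+1} \mid \mathcal F_t] = 2.1800

For an AR(p) model X_t = c + sum_i phi_i X_{t-i} + eps_t, the
one-step-ahead conditional mean is
  E[X_{t+1} | X_t, ...] = c + sum_i phi_i X_{t+1-i}.
Substitute known values:
  E[X_{t+1} | ...] = -1 + (0.341) * (8) + (-0.226) * (-2)
                   = 2.1800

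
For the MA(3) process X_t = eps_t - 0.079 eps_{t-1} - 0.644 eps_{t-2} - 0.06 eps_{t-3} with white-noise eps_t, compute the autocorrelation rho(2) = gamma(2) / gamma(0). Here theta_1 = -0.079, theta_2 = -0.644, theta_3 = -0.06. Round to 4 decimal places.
\rho(2) = -0.4487

For an MA(q) process with theta_0 = 1, the autocovariance is
  gamma(k) = sigma^2 * sum_{i=0..q-k} theta_i * theta_{i+k},
and rho(k) = gamma(k) / gamma(0). Sigma^2 cancels.
  numerator   = (1)*(-0.644) + (-0.079)*(-0.06) = -0.63926.
  denominator = (1)^2 + (-0.079)^2 + (-0.644)^2 + (-0.06)^2 = 1.424577.
  rho(2) = -0.63926 / 1.424577 = -0.4487.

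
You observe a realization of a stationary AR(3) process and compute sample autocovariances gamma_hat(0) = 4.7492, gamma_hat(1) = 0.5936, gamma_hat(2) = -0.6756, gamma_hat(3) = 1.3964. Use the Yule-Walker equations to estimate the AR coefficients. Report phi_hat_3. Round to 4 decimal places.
\hat\phi_{3} = 0.3490

The Yule-Walker equations for an AR(p) process read, in matrix form,
  Gamma_p phi = r_p,   with   (Gamma_p)_{ij} = gamma(|i - j|),
                       (r_p)_i = gamma(i),   i,j = 1..p.
Substitute the sample gammas (Toeplitz matrix and right-hand side of size 3):
  Gamma_p = [[4.7492, 0.5936, -0.6756], [0.5936, 4.7492, 0.5936], [-0.6756, 0.5936, 4.7492]]
  r_p     = [0.5936, -0.6756, 1.3964]
Written out (R1..R3):
  (R1) 4.7492 phi_1 + 0.5936 phi_2 - 0.6756 phi_3 = 0.5936
  (R2) 0.5936 phi_1 + 4.7492 phi_2 + 0.5936 phi_3 = -0.6756
  (R3) -0.6756 phi_1 + 0.5936 phi_2 + 4.7492 phi_3 = 1.3964
Gaussian elimination:
  R2 <- R2 - (0.5936/4.7492) R1 = R2 - (0.124989) R1:  4.675006 phi_2 + 0.678043 phi_3 = -0.749794
  R3 <- R3 - (-0.6756/4.7492) R1 = R3 - (-0.142256) R1:  0.678043 phi_2 + 4.653092 phi_3 = 1.480843
  R3 <- R3 - (0.678043/4.675006) R2 = R3 - (0.145036) R2:  4.554752 phi_3 = 1.58959
Back-substitution:
  phi_hat_3 = 1.58959 / 4.554752 = 0.348996
  phi_hat_2 = (-0.749794 - (0.678043)(0.348996)) / 4.675006 = -0.211
  phi_hat_1 = (0.5936 - (0.5936)(-0.211) - (-0.6756)(0.348996)) / 4.7492 = 0.201009
So phi_hat = [0.2010, -0.2110, 0.3490].
Therefore phi_hat_3 = 0.3490.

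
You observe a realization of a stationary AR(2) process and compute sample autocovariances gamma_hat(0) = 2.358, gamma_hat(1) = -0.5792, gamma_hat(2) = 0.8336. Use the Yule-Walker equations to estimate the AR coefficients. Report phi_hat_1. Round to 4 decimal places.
\hat\phi_{1} = -0.1690

The Yule-Walker equations for an AR(p) process read, in matrix form,
  Gamma_p phi = r_p,   with   (Gamma_p)_{ij} = gamma(|i - j|),
                       (r_p)_i = gamma(i),   i,j = 1..p.
Substitute the sample gammas (Toeplitz matrix and right-hand side of size 2):
  Gamma_p = [[2.358, -0.5792], [-0.5792, 2.358]]
  r_p     = [-0.5792, 0.8336]
Written out:
  2.358 phi_1 - 0.5792 phi_2 = -0.5792
  -0.5792 phi_1 + 2.358 phi_2 = 0.8336
Solve by Cramer's rule:
  det = gamma(0)^2 - gamma(1)^2 = (2.358)^2 - (-0.5792)^2 = 5.560164 - 0.33547264 = 5.22469136
  phi_hat_1 = [gamma(1) gamma(0) - gamma(1) gamma(2)] / det = [(-0.5792)(2.358) - (-0.5792)(0.8336)] / 5.22469136 = -0.88293248 / 5.22469136 = -0.169
  phi_hat_2 = [gamma(0) gamma(2) - gamma(1)^2] / det = [(2.358)(0.8336) - (-0.5792)^2] / 5.22469136 = 1.63015616 / 5.22469136 = 0.312
So phi_hat = [-0.1690, 0.3120].
Therefore phi_hat_1 = -0.1690.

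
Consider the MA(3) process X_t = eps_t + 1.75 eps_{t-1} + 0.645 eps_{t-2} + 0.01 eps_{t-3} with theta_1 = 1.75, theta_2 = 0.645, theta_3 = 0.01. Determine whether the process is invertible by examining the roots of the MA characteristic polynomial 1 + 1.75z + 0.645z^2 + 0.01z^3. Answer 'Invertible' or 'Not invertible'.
\text{Not invertible}

The MA(q) characteristic polynomial is P(z) = 1 + 1.75z + 0.645z^2 + 0.01z^3.
Invertibility requires all roots to lie outside the unit circle, i.e. |z| > 1 for every root.
Degree 3: look for a simple real root z0 first, then factor out (1 - z/z0) and solve the remaining quadratic.
Testing z0 = -2: P(-2) = 1 + (1.75)(-2) + (0.645)(-2)^2 + (0.01)(-2)^3
  = 1 + (-3.5) + (2.58) + (-0.08) = 0.  So z_0 = -2 is a root, |z_0| = 2.
Divide out the factor (1 + 0.5 z) = (1 - z/z0) (since 1/z0 = -0.5):
  P(z) = (1 + 0.5 z)(1 + (1.25) z + (0.02) z^2)
  [check: z-coef 1.25 - (-0.5) = 1.75; z^2-coef 0.02 - (-0.5)(1.25) = 0.645; z^3-coef -(-0.5)(0.02) = 0.01.]
Remaining roots from the quadratic factor 1 + (1.25) z + (0.02) z^2:
  Set 1 + (1.25) z + (0.02) z^2 = 0, i.e. a z^2 + b z + c = 0 with a = 0.02, b = 1.25, c = 1.
  Discriminant D = b^2 - 4ac = (1.25)^2 - 4*(0.02)*1 = 1.5625 - (0.08) = 1.4825.
  D >= 0, so the roots are real: z = (-b +/- sqrt(D)) / (2a) = (-1.25 +/- 1.21758) / (0.04).
    z_1 = (-1.25 + 1.21758) / (0.04) = -0.8105,   |z_1| = 0.8105.
    z_2 = (-1.25 - 1.21758) / (0.04) = -61.6895,   |z_2| = 61.6895.
Moduli of all roots: 2.0000, 0.8105, 61.6895.
All moduli strictly greater than 1? No.
Verdict: Not invertible.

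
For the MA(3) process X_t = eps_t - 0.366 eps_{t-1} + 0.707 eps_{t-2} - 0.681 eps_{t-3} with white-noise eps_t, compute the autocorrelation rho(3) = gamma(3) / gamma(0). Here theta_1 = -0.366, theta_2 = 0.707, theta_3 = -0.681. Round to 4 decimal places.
\rho(3) = -0.3247

For an MA(q) process with theta_0 = 1, the autocovariance is
  gamma(k) = sigma^2 * sum_{i=0..q-k} theta_i * theta_{i+k},
and rho(k) = gamma(k) / gamma(0). Sigma^2 cancels.
  numerator   = (1)*(-0.681) = -0.681.
  denominator = (1)^2 + (-0.366)^2 + (0.707)^2 + (-0.681)^2 = 2.097566.
  rho(3) = -0.681 / 2.097566 = -0.3247.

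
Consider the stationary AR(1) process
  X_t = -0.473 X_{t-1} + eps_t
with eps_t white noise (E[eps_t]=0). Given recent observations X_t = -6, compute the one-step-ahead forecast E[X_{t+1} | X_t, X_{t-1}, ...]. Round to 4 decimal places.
E[X_{t+1} \mid \mathcal F_t] = 2.8380

For an AR(p) model X_t = c + sum_i phi_i X_{t-i} + eps_t, the
one-step-ahead conditional mean is
  E[X_{t+1} | X_t, ...] = c + sum_i phi_i X_{t+1-i}.
Substitute known values:
  E[X_{t+1} | ...] = (-0.473) * (-6)
                   = 2.8380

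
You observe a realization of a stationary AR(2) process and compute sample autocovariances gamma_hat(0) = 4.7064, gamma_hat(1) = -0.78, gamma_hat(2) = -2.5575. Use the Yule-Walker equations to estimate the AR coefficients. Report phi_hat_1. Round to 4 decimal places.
\hat\phi_{1} = -0.2630

The Yule-Walker equations for an AR(p) process read, in matrix form,
  Gamma_p phi = r_p,   with   (Gamma_p)_{ij} = gamma(|i - j|),
                       (r_p)_i = gamma(i),   i,j = 1..p.
Substitute the sample gammas (Toeplitz matrix and right-hand side of size 2):
  Gamma_p = [[4.7064, -0.78], [-0.78, 4.7064]]
  r_p     = [-0.78, -2.5575]
Written out:
  4.7064 phi_1 - 0.78 phi_2 = -0.78
  -0.78 phi_1 + 4.7064 phi_2 = -2.5575
Solve by Cramer's rule:
  det = gamma(0)^2 - gamma(1)^2 = (4.7064)^2 - (-0.78)^2 = 22.15020096 - 0.6084 = 21.54180096
  phi_hat_1 = [gamma(1) gamma(0) - gamma(1) gamma(2)] / det = [(-0.78)(4.7064) - (-0.78)(-2.5575)] / 21.54180096 = -5.665842 / 21.54180096 = -0.263
  phi_hat_2 = [gamma(0) gamma(2) - gamma(1)^2] / det = [(4.7064)(-2.5575) - (-0.78)^2] / 21.54180096 = -12.645018 / 21.54180096 = -0.587
So phi_hat = [-0.2630, -0.5870].
Therefore phi_hat_1 = -0.2630.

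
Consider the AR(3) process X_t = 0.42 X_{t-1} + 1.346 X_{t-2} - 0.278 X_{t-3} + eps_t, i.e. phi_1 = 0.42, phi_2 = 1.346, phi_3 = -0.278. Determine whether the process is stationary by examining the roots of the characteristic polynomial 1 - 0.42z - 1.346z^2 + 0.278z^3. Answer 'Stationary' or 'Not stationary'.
\text{Not stationary}

The AR(p) characteristic polynomial is P(z) = 1 - 0.42z - 1.346z^2 + 0.278z^3.
Stationarity requires all roots to lie outside the unit circle, i.e. |z| > 1 for every root.
Degree 3: look for a simple real root z0 first, then factor out (1 - z/z0) and solve the remaining quadratic.
Testing z0 = 5: P(5) = 1 + (-0.42)(5) + (-1.346)(5)^2 + (0.278)(5)^3
  = 1 + (-2.1) + (-33.65) + (34.75) = 0.  So z_0 = 5 is a root, |z_0| = 5.
Divide out the factor (1 - 0.2 z) = (1 - z/z0) (since 1/z0 = 0.2):
  P(z) = (1 - 0.2 z)(1 + (-0.22) z + (-1.39) z^2)
  [check: z-coef -0.22 - (0.2) = -0.42; z^2-coef -1.39 - (0.2)(-0.22) = -1.346; z^3-coef -(0.2)(-1.39) = 0.278.]
Remaining roots from the quadratic factor 1 + (-0.22) z + (-1.39) z^2:
  Set 1 + (-0.22) z + (-1.39) z^2 = 0, i.e. a z^2 + b z + c = 0 with a = -1.39, b = -0.22, c = 1.
  Discriminant D = b^2 - 4ac = (-0.22)^2 - 4*(-1.39)*1 = 0.0484 - (-5.56) = 5.6084.
  D >= 0, so the roots are real: z = (-b +/- sqrt(D)) / (2a) = (0.22 +/- 2.368206) / (-2.78).
    z_1 = (0.22 + 2.368206) / (-2.78) = -0.931,   |z_1| = 0.931.
    z_2 = (0.22 - 2.368206) / (-2.78) = 0.7727,   |z_2| = 0.7727.
Moduli of all roots: 5.0000, 0.9310, 0.7727.
All moduli strictly greater than 1? No.
Verdict: Not stationary.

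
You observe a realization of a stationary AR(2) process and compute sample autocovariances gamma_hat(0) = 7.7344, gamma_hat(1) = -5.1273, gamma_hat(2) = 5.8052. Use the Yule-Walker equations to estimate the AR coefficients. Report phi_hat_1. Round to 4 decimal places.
\hat\phi_{1} = -0.2950

The Yule-Walker equations for an AR(p) process read, in matrix form,
  Gamma_p phi = r_p,   with   (Gamma_p)_{ij} = gamma(|i - j|),
                       (r_p)_i = gamma(i),   i,j = 1..p.
Substitute the sample gammas (Toeplitz matrix and right-hand side of size 2):
  Gamma_p = [[7.7344, -5.1273], [-5.1273, 7.7344]]
  r_p     = [-5.1273, 5.8052]
Written out:
  7.7344 phi_1 - 5.1273 phi_2 = -5.1273
  -5.1273 phi_1 + 7.7344 phi_2 = 5.8052
Solve by Cramer's rule:
  det = gamma(0)^2 - gamma(1)^2 = (7.7344)^2 - (-5.1273)^2 = 59.82094336 - 26.28920529 = 33.53173807
  phi_hat_1 = [gamma(1) gamma(0) - gamma(1) gamma(2)] / det = [(-5.1273)(7.7344) - (-5.1273)(5.8052)] / 33.53173807 = -9.89158716 / 33.53173807 = -0.295
  phi_hat_2 = [gamma(0) gamma(2) - gamma(1)^2] / det = [(7.7344)(5.8052) - (-5.1273)^2] / 33.53173807 = 18.61053359 / 33.53173807 = 0.555
So phi_hat = [-0.2950, 0.5550].
Therefore phi_hat_1 = -0.2950.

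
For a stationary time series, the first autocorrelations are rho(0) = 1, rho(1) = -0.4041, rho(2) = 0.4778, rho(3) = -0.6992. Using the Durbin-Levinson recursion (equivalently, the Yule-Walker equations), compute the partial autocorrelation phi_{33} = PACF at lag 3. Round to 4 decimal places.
\phi_{33} = -0.5940

The PACF at lag k is phi_{kk}, the last component of the solution
to the Yule-Walker system G_k phi = r_k where
  (G_k)_{ij} = rho(|i - j|), (r_k)_i = rho(i), i,j = 1..k.
Equivalently, Durbin-Levinson gives phi_{kk} iteratively:
  phi_{11} = rho(1)
  phi_{kk} = [rho(k) - sum_{j=1..k-1} phi_{k-1,j} rho(k-j)]
            / [1 - sum_{j=1..k-1} phi_{k-1,j} rho(j)],
  phi_{k,j} = phi_{k-1,j} - phi_{kk} phi_{k-1,k-j},  j = 1..k-1.
Step k = 1:
  phi_11 = rho(1) = -0.4041.
Step k = 2:
  phi_22 = [rho(2) - phi_11 rho(1)] / [1 - phi_11 rho(1)] = [0.4778 - (-0.4041)(-0.4041)] / [1 - (-0.4041)(-0.4041)]
         = 0.31450319 / 0.83670319 = 0.375884.
  Update: phi_21 = phi_11 - phi_22 phi_11 = -0.4041 - (0.375884)(-0.4041) = -0.252205.
Step k = 3:
  phi_33 = [rho(3) - phi_21 rho(2) - phi_22 rho(1)] / [1 - phi_21 rho(1) - phi_22 rho(2)]
    numerator   = -0.6992 - (-0.252205)(0.4778) - (0.375884)(-0.4041) = -0.42680163
    denominator = 1 - (-0.252205)(-0.4041) - (0.375884)(0.4778) = 0.71848653
  phi_33 = -0.42680163 / 0.71848653 = -0.594.
Therefore phi_{33} = -0.5940.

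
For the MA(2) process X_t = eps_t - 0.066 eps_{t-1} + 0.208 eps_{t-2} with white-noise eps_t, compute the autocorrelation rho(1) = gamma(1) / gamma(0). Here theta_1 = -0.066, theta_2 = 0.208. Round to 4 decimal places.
\rho(1) = -0.0761

For an MA(q) process with theta_0 = 1, the autocovariance is
  gamma(k) = sigma^2 * sum_{i=0..q-k} theta_i * theta_{i+k},
and rho(k) = gamma(k) / gamma(0). Sigma^2 cancels.
  numerator   = (1)*(-0.066) + (-0.066)*(0.208) = -0.079728.
  denominator = (1)^2 + (-0.066)^2 + (0.208)^2 = 1.04762.
  rho(1) = -0.079728 / 1.04762 = -0.0761.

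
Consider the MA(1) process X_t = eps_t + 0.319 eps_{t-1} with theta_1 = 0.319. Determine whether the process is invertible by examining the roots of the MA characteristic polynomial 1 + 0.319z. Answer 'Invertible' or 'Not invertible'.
\text{Invertible}

The MA(q) characteristic polynomial is P(z) = 1 + 0.319z.
Invertibility requires all roots to lie outside the unit circle, i.e. |z| > 1 for every root.
This is linear in z: 1 + (0.319) z = 0  =>  z = -1/(0.319) = -3.134796,  |z| = 3.134796.
Moduli of all roots: 3.1348.
All moduli strictly greater than 1? Yes.
Verdict: Invertible.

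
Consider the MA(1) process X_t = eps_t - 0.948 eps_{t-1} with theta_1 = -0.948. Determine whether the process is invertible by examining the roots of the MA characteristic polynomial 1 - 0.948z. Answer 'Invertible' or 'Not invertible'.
\text{Invertible}

The MA(q) characteristic polynomial is P(z) = 1 - 0.948z.
Invertibility requires all roots to lie outside the unit circle, i.e. |z| > 1 for every root.
This is linear in z: 1 + (-0.948) z = 0  =>  z = -1/(-0.948) = 1.054852,  |z| = 1.054852.
Moduli of all roots: 1.0549.
All moduli strictly greater than 1? Yes.
Verdict: Invertible.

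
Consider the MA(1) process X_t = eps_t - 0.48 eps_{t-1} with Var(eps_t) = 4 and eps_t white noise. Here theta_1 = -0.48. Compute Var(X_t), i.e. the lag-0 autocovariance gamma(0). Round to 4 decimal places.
\gamma(0) = 4.9216

For an MA(q) process X_t = eps_t + sum_i theta_i eps_{t-i} with
Var(eps_t) = sigma^2, the variance is
  gamma(0) = sigma^2 * (1 + sum_i theta_i^2).
  sum_i theta_i^2 = (-0.48)^2 = 0.2304.
  gamma(0) = 4 * (1 + 0.2304) = 4 * 1.2304 = 4.9216.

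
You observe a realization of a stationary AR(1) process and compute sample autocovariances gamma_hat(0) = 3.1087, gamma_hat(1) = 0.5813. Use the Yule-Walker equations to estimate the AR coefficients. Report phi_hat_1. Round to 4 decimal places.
\hat\phi_{1} = 0.1870

The Yule-Walker equations for an AR(p) process read, in matrix form,
  Gamma_p phi = r_p,   with   (Gamma_p)_{ij} = gamma(|i - j|),
                       (r_p)_i = gamma(i),   i,j = 1..p.
Substitute the sample gammas (Toeplitz matrix and right-hand side of size 1):
  Gamma_p = [[3.1087]]
  r_p     = [0.5813]
With p = 1 this is the single equation gamma(0) phi_1 = gamma(1):
  phi_hat_1 = gamma(1) / gamma(0) = 0.5813 / 3.1087 = 0.1870.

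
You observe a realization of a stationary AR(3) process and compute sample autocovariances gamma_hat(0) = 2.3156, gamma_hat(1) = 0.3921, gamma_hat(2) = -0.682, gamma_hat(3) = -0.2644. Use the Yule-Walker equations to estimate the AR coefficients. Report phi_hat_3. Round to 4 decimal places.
\hat\phi_{3} = 0.0100

The Yule-Walker equations for an AR(p) process read, in matrix form,
  Gamma_p phi = r_p,   with   (Gamma_p)_{ij} = gamma(|i - j|),
                       (r_p)_i = gamma(i),   i,j = 1..p.
Substitute the sample gammas (Toeplitz matrix and right-hand side of size 3):
  Gamma_p = [[2.3156, 0.3921, -0.682], [0.3921, 2.3156, 0.3921], [-0.682, 0.3921, 2.3156]]
  r_p     = [0.3921, -0.682, -0.2644]
Written out (R1..R3):
  (R1) 2.3156 phi_1 + 0.3921 phi_2 - 0.682 phi_3 = 0.3921
  (R2) 0.3921 phi_1 + 2.3156 phi_2 + 0.3921 phi_3 = -0.682
  (R3) -0.682 phi_1 + 0.3921 phi_2 + 2.3156 phi_3 = -0.2644
Gaussian elimination:
  R2 <- R2 - (0.3921/2.3156) R1 = R2 - (0.16933) R1:  2.249206 phi_2 + 0.507583 phi_3 = -0.748394
  R3 <- R3 - (-0.682/2.3156) R1 = R3 - (-0.294524) R1:  0.507583 phi_2 + 2.114735 phi_3 = -0.148917
  R3 <- R3 - (0.507583/2.249206) R2 = R3 - (0.225672) R2:  2.000187 phi_3 = 0.019975
Back-substitution:
  phi_hat_3 = 0.019975 / 2.000187 = 0.009986
  phi_hat_2 = (-0.748394 - (0.507583)(0.009986)) / 2.249206 = -0.334991
  phi_hat_1 = (0.3921 - (0.3921)(-0.334991) - (-0.682)(0.009986)) / 2.3156 = 0.228995
So phi_hat = [0.2290, -0.3350, 0.0100].
Therefore phi_hat_3 = 0.0100.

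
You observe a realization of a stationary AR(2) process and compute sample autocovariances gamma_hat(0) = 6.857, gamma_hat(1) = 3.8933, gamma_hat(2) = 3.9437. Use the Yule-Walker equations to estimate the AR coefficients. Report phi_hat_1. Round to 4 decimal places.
\hat\phi_{1} = 0.3560

The Yule-Walker equations for an AR(p) process read, in matrix form,
  Gamma_p phi = r_p,   with   (Gamma_p)_{ij} = gamma(|i - j|),
                       (r_p)_i = gamma(i),   i,j = 1..p.
Substitute the sample gammas (Toeplitz matrix and right-hand side of size 2):
  Gamma_p = [[6.857, 3.8933], [3.8933, 6.857]]
  r_p     = [3.8933, 3.9437]
Written out:
  6.857 phi_1 + 3.8933 phi_2 = 3.8933
  3.8933 phi_1 + 6.857 phi_2 = 3.9437
Solve by Cramer's rule:
  det = gamma(0)^2 - gamma(1)^2 = (6.857)^2 - (3.8933)^2 = 47.018449 - 15.15778489 = 31.86066411
  phi_hat_1 = [gamma(1) gamma(0) - gamma(1) gamma(2)] / det = [(3.8933)(6.857) - (3.8933)(3.9437)] / 31.86066411 = 11.34235089 / 31.86066411 = 0.356
  phi_hat_2 = [gamma(0) gamma(2) - gamma(1)^2] / det = [(6.857)(3.9437) - (3.8933)^2] / 31.86066411 = 11.88416601 / 31.86066411 = 0.373
So phi_hat = [0.3560, 0.3730].
Therefore phi_hat_1 = 0.3560.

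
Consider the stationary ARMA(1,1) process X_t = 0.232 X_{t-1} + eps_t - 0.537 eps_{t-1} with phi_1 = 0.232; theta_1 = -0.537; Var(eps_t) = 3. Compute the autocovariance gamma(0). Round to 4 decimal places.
\gamma(0) = 3.2950

Multiply the model equation by X_{t-k} and take expectations. With theta_0 = psi_0 = 1 and psi_j the MA(infinity) weights, this gives
  gamma(k) - sum_i phi_i gamma(k-i) = c_k,
  c_k = sigma^2 * sum_{j=k..q} theta_j psi_{j-k}   (c_k = 0 for k > q),
using gamma(-m) = gamma(m).
psi-weights needed (psi_j = theta_j + sum_i phi_i psi_{j-i}):
  psi_1 = theta_1 + phi_1 = -0.537 + (0.232) = -0.305
Right-hand sides:
  c_0 = sigma^2 (1 + theta_1 psi_1) = 3 * (1 + (-0.537)(-0.305)) = 3 * 1.163785 = 3.491355
  c_1 = sigma^2 theta_1 = 3 * (-0.537) = -1.611
  c_2 = 0
Equations for k = 0 and k = 1 (AR order 1):
  gamma(0) = phi_1 gamma(1) + c_0
  gamma(1) = phi_1 gamma(0) + c_1
Substituting the second into the first: gamma(0) (1 - phi_1^2) = c_0 + phi_1 c_1, so
  gamma(0) = (c_0 + phi_1 c_1) / (1 - phi_1^2) = (3.491355 + (0.232)(-1.611)) / (1 - (0.232)^2) = 3.117603 / 0.946176 = 3.29495.
Therefore gamma(0) = 3.2950 (to 4 decimal places).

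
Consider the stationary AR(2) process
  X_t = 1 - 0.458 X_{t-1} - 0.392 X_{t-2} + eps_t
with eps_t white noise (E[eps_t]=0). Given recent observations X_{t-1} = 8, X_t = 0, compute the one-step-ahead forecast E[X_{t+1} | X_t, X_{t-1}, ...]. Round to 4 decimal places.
E[X_{t+1} \mid \mathcal F_t] = -2.1360

For an AR(p) model X_t = c + sum_i phi_i X_{t-i} + eps_t, the
one-step-ahead conditional mean is
  E[X_{t+1} | X_t, ...] = c + sum_i phi_i X_{t+1-i}.
Substitute known values:
  E[X_{t+1} | ...] = 1 + (-0.458) * (0) + (-0.392) * (8)
                   = -2.1360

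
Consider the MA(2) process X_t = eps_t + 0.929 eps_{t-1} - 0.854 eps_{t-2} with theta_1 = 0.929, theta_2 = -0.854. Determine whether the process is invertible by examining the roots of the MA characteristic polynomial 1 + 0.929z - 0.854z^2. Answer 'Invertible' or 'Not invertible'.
\text{Not invertible}

The MA(q) characteristic polynomial is P(z) = 1 + 0.929z - 0.854z^2.
Invertibility requires all roots to lie outside the unit circle, i.e. |z| > 1 for every root.
Set 1 + (0.929) z + (-0.854) z^2 = 0, i.e. a z^2 + b z + c = 0 with a = -0.854, b = 0.929, c = 1.
Discriminant D = b^2 - 4ac = (0.929)^2 - 4*(-0.854)*1 = 0.863041 - (-3.416) = 4.279041.
D >= 0, so the roots are real: z = (-b +/- sqrt(D)) / (2a) = (-0.929 +/- 2.068584) / (-1.708).
  z_1 = (-0.929 + 2.068584) / (-1.708) = -0.6672,   |z_1| = 0.6672.
  z_2 = (-0.929 - 2.068584) / (-1.708) = 1.755,   |z_2| = 1.755.
Moduli of all roots: 0.6672, 1.7550.
All moduli strictly greater than 1? No.
Verdict: Not invertible.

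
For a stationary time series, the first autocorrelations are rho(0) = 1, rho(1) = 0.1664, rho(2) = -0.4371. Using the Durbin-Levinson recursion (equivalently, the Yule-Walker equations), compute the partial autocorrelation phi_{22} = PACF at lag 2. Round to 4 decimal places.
\phi_{22} = -0.4780

The PACF at lag k is phi_{kk}, the last component of the solution
to the Yule-Walker system G_k phi = r_k where
  (G_k)_{ij} = rho(|i - j|), (r_k)_i = rho(i), i,j = 1..k.
Equivalently, Durbin-Levinson gives phi_{kk} iteratively:
  phi_{11} = rho(1)
  phi_{kk} = [rho(k) - sum_{j=1..k-1} phi_{k-1,j} rho(k-j)]
            / [1 - sum_{j=1..k-1} phi_{k-1,j} rho(j)],
  phi_{k,j} = phi_{k-1,j} - phi_{kk} phi_{k-1,k-j},  j = 1..k-1.
Step k = 1:
  phi_11 = rho(1) = 0.1664.
Step k = 2:
  phi_22 = [rho(2) - phi_11 rho(1)] / [1 - phi_11 rho(1)] = [-0.4371 - (0.1664)(0.1664)] / [1 - (0.1664)(0.1664)]
         = -0.46478896 / 0.97231104 = -0.478.
Therefore phi_{22} = -0.4780.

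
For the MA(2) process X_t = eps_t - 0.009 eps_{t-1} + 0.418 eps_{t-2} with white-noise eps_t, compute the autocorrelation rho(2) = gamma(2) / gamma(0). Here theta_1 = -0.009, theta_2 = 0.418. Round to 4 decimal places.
\rho(2) = 0.3558

For an MA(q) process with theta_0 = 1, the autocovariance is
  gamma(k) = sigma^2 * sum_{i=0..q-k} theta_i * theta_{i+k},
and rho(k) = gamma(k) / gamma(0). Sigma^2 cancels.
  numerator   = (1)*(0.418) = 0.418.
  denominator = (1)^2 + (-0.009)^2 + (0.418)^2 = 1.174805.
  rho(2) = 0.418 / 1.174805 = 0.3558.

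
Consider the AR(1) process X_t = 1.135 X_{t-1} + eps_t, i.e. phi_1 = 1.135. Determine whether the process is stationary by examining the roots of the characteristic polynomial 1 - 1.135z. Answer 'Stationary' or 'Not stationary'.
\text{Not stationary}

The AR(p) characteristic polynomial is P(z) = 1 - 1.135z.
Stationarity requires all roots to lie outside the unit circle, i.e. |z| > 1 for every root.
This is linear in z: 1 + (-1.135) z = 0  =>  z = -1/(-1.135) = 0.881057,  |z| = 0.881057.
Moduli of all roots: 0.8811.
All moduli strictly greater than 1? No.
Verdict: Not stationary.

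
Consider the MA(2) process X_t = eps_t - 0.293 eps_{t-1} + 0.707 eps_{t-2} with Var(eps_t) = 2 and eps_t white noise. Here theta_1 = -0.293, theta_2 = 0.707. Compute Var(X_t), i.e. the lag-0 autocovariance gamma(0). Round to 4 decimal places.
\gamma(0) = 3.1714

For an MA(q) process X_t = eps_t + sum_i theta_i eps_{t-i} with
Var(eps_t) = sigma^2, the variance is
  gamma(0) = sigma^2 * (1 + sum_i theta_i^2).
  sum_i theta_i^2 = (-0.293)^2 + (0.707)^2 = 0.085849 + 0.499849 = 0.585698.
  gamma(0) = 2 * (1 + 0.585698) = 2 * 1.585698 = 3.171396, which rounds to 3.1714.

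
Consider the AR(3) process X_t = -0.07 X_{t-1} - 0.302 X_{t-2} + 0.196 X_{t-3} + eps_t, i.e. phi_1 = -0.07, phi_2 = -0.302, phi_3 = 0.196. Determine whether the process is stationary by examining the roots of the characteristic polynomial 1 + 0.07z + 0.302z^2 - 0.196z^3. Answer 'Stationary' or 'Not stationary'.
\text{Stationary}

The AR(p) characteristic polynomial is P(z) = 1 + 0.07z + 0.302z^2 - 0.196z^3.
Stationarity requires all roots to lie outside the unit circle, i.e. |z| > 1 for every root.
Degree 3: look for a simple real root z0 first, then factor out (1 - z/z0) and solve the remaining quadratic.
Testing z0 = 2.5: P(2.5) = 1 + (0.07)(2.5) + (0.302)(2.5)^2 + (-0.196)(2.5)^3
  = 1 + (0.175) + (1.8875) + (-3.0625) = 0.  So z_0 = 2.5 is a root, |z_0| = 2.5.
Divide out the factor (1 - 0.4 z) = (1 - z/z0) (since 1/z0 = 0.4):
  P(z) = (1 - 0.4 z)(1 + (0.47) z + (0.49) z^2)
  [check: z-coef 0.47 - (0.4) = 0.07; z^2-coef 0.49 - (0.4)(0.47) = 0.302; z^3-coef -(0.4)(0.49) = -0.196.]
Remaining roots from the quadratic factor 1 + (0.47) z + (0.49) z^2:
  Set 1 + (0.47) z + (0.49) z^2 = 0, i.e. a z^2 + b z + c = 0 with a = 0.49, b = 0.47, c = 1.
  Discriminant D = b^2 - 4ac = (0.47)^2 - 4*(0.49)*1 = 0.2209 - (1.96) = -1.7391.
  D < 0, so the roots are the complex-conjugate pair z = (-b +/- i sqrt(-D)) / (2a) = -0.4796 +/- 1.3457i.
  For a conjugate pair |z|^2 = z * conj(z) = (product of roots) = c/a = 1/(0.49) = 2.040816, so |z| = sqrt(2.040816) = 1.4286 for both roots.
Moduli of all roots: 2.5000, 1.4286, 1.4286.
All moduli strictly greater than 1? Yes.
Verdict: Stationary.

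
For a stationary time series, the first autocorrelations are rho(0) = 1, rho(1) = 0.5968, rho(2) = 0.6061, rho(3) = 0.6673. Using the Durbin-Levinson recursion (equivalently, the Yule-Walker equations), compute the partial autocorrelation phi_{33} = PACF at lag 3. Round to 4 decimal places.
\phi_{33} = 0.3920

The PACF at lag k is phi_{kk}, the last component of the solution
to the Yule-Walker system G_k phi = r_k where
  (G_k)_{ij} = rho(|i - j|), (r_k)_i = rho(i), i,j = 1..k.
Equivalently, Durbin-Levinson gives phi_{kk} iteratively:
  phi_{11} = rho(1)
  phi_{kk} = [rho(k) - sum_{j=1..k-1} phi_{k-1,j} rho(k-j)]
            / [1 - sum_{j=1..k-1} phi_{k-1,j} rho(j)],
  phi_{k,j} = phi_{k-1,j} - phi_{kk} phi_{k-1,k-j},  j = 1..k-1.
Step k = 1:
  phi_11 = rho(1) = 0.5968.
Step k = 2:
  phi_22 = [rho(2) - phi_11 rho(1)] / [1 - phi_11 rho(1)] = [0.6061 - (0.5968)(0.5968)] / [1 - (0.5968)(0.5968)]
         = 0.24992976 / 0.64382976 = 0.388192.
  Update: phi_21 = phi_11 - phi_22 phi_11 = 0.5968 - (0.388192)(0.5968) = 0.365127.
Step k = 3:
  phi_33 = [rho(3) - phi_21 rho(2) - phi_22 rho(1)] / [1 - phi_21 rho(1) - phi_22 rho(2)]
    numerator   = 0.6673 - (0.365127)(0.6061) - (0.388192)(0.5968) = 0.21432346
    denominator = 1 - (0.365127)(0.5968) - (0.388192)(0.6061) = 0.54680895
  phi_33 = 0.21432346 / 0.54680895 = 0.392.
Therefore phi_{33} = 0.3920.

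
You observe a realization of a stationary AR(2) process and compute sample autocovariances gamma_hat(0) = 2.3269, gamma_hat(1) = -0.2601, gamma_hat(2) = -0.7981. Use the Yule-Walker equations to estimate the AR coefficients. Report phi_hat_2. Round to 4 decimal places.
\hat\phi_{2} = -0.3600

The Yule-Walker equations for an AR(p) process read, in matrix form,
  Gamma_p phi = r_p,   with   (Gamma_p)_{ij} = gamma(|i - j|),
                       (r_p)_i = gamma(i),   i,j = 1..p.
Substitute the sample gammas (Toeplitz matrix and right-hand side of size 2):
  Gamma_p = [[2.3269, -0.2601], [-0.2601, 2.3269]]
  r_p     = [-0.2601, -0.7981]
Written out:
  2.3269 phi_1 - 0.2601 phi_2 = -0.2601
  -0.2601 phi_1 + 2.3269 phi_2 = -0.7981
Solve by Cramer's rule:
  det = gamma(0)^2 - gamma(1)^2 = (2.3269)^2 - (-0.2601)^2 = 5.41446361 - 0.06765201 = 5.3468116
  phi_hat_1 = [gamma(1) gamma(0) - gamma(1) gamma(2)] / det = [(-0.2601)(2.3269) - (-0.2601)(-0.7981)] / 5.3468116 = -0.8128125 / 5.3468116 = -0.152
  phi_hat_2 = [gamma(0) gamma(2) - gamma(1)^2] / det = [(2.3269)(-0.7981) - (-0.2601)^2] / 5.3468116 = -1.9247509 / 5.3468116 = -0.36
So phi_hat = [-0.1520, -0.3600].
Therefore phi_hat_2 = -0.3600.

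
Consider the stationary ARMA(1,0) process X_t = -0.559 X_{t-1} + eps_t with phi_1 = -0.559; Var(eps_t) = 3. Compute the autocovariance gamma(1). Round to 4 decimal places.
\gamma(1) = -2.4392

Multiply the model equation by X_{t-k} and take expectations. With theta_0 = psi_0 = 1 and psi_j the MA(infinity) weights, this gives
  gamma(k) - sum_i phi_i gamma(k-i) = c_k,
  c_k = sigma^2 * sum_{j=k..q} theta_j psi_{j-k}   (c_k = 0 for k > q),
using gamma(-m) = gamma(m).
Pure AR (q = 0): c_0 = sigma^2 = 3, c_k = 0 for k >= 1.
Equations for k = 0 and k = 1 (AR order 1):
  gamma(0) = phi_1 gamma(1) + c_0
  gamma(1) = phi_1 gamma(0) + c_1
Substituting the second into the first: gamma(0) (1 - phi_1^2) = c_0 + phi_1 c_1, so
  gamma(0) = c_0 / (1 - phi_1^2) = 3 / (1 - (-0.559)^2) = 3 / 0.687519 = 4.363516.
  gamma(1) = phi_1 gamma(0) = (-0.559)(4.363516) = -2.439205.
Therefore gamma(1) = -2.4392 (to 4 decimal places).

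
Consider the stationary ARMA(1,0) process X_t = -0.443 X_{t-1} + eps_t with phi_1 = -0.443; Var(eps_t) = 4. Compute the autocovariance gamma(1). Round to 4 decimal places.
\gamma(1) = -2.2047

Multiply the model equation by X_{t-k} and take expectations. With theta_0 = psi_0 = 1 and psi_j the MA(infinity) weights, this gives
  gamma(k) - sum_i phi_i gamma(k-i) = c_k,
  c_k = sigma^2 * sum_{j=k..q} theta_j psi_{j-k}   (c_k = 0 for k > q),
using gamma(-m) = gamma(m).
Pure AR (q = 0): c_0 = sigma^2 = 4, c_k = 0 for k >= 1.
Equations for k = 0 and k = 1 (AR order 1):
  gamma(0) = phi_1 gamma(1) + c_0
  gamma(1) = phi_1 gamma(0) + c_1
Substituting the second into the first: gamma(0) (1 - phi_1^2) = c_0 + phi_1 c_1, so
  gamma(0) = c_0 / (1 - phi_1^2) = 4 / (1 - (-0.443)^2) = 4 / 0.803751 = 4.976666.
  gamma(1) = phi_1 gamma(0) = (-0.443)(4.976666) = -2.204663.
Therefore gamma(1) = -2.2047 (to 4 decimal places).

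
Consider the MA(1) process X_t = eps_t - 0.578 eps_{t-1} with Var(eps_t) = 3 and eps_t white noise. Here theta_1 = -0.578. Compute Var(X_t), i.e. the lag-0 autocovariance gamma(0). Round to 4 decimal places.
\gamma(0) = 4.0023

For an MA(q) process X_t = eps_t + sum_i theta_i eps_{t-i} with
Var(eps_t) = sigma^2, the variance is
  gamma(0) = sigma^2 * (1 + sum_i theta_i^2).
  sum_i theta_i^2 = (-0.578)^2 = 0.334084.
  gamma(0) = 3 * (1 + 0.334084) = 3 * 1.334084 = 4.002252, which rounds to 4.0023.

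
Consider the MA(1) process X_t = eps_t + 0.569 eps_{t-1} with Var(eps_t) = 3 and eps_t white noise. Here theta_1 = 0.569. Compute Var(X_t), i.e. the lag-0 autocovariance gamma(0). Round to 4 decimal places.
\gamma(0) = 3.9713

For an MA(q) process X_t = eps_t + sum_i theta_i eps_{t-i} with
Var(eps_t) = sigma^2, the variance is
  gamma(0) = sigma^2 * (1 + sum_i theta_i^2).
  sum_i theta_i^2 = (0.569)^2 = 0.323761.
  gamma(0) = 3 * (1 + 0.323761) = 3 * 1.323761 = 3.971283, which rounds to 3.9713.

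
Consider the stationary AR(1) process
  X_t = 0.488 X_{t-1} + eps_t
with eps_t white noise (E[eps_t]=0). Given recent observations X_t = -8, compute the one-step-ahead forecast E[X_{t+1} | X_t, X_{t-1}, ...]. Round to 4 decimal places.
E[X_{t+1} \mid \mathcal F_t] = -3.9040

For an AR(p) model X_t = c + sum_i phi_i X_{t-i} + eps_t, the
one-step-ahead conditional mean is
  E[X_{t+1} | X_t, ...] = c + sum_i phi_i X_{t+1-i}.
Substitute known values:
  E[X_{t+1} | ...] = (0.488) * (-8)
                   = -3.9040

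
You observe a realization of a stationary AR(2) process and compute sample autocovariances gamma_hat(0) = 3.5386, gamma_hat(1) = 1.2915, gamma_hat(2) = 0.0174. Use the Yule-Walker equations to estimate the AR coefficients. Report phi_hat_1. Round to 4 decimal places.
\hat\phi_{1} = 0.4190

The Yule-Walker equations for an AR(p) process read, in matrix form,
  Gamma_p phi = r_p,   with   (Gamma_p)_{ij} = gamma(|i - j|),
                       (r_p)_i = gamma(i),   i,j = 1..p.
Substitute the sample gammas (Toeplitz matrix and right-hand side of size 2):
  Gamma_p = [[3.5386, 1.2915], [1.2915, 3.5386]]
  r_p     = [1.2915, 0.0174]
Written out:
  3.5386 phi_1 + 1.2915 phi_2 = 1.2915
  1.2915 phi_1 + 3.5386 phi_2 = 0.0174
Solve by Cramer's rule:
  det = gamma(0)^2 - gamma(1)^2 = (3.5386)^2 - (1.2915)^2 = 12.52168996 - 1.66797225 = 10.85371771
  phi_hat_1 = [gamma(1) gamma(0) - gamma(1) gamma(2)] / det = [(1.2915)(3.5386) - (1.2915)(0.0174)] / 10.85371771 = 4.5476298 / 10.85371771 = 0.419
  phi_hat_2 = [gamma(0) gamma(2) - gamma(1)^2] / det = [(3.5386)(0.0174) - (1.2915)^2] / 10.85371771 = -1.60640061 / 10.85371771 = -0.148
So phi_hat = [0.4190, -0.1480].
Therefore phi_hat_1 = 0.4190.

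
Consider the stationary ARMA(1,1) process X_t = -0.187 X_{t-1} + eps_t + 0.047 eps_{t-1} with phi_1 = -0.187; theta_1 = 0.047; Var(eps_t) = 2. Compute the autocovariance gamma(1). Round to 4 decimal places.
\gamma(1) = -0.2876

Multiply the model equation by X_{t-k} and take expectations. With theta_0 = psi_0 = 1 and psi_j the MA(infinity) weights, this gives
  gamma(k) - sum_i phi_i gamma(k-i) = c_k,
  c_k = sigma^2 * sum_{j=k..q} theta_j psi_{j-k}   (c_k = 0 for k > q),
using gamma(-m) = gamma(m).
psi-weights needed (psi_j = theta_j + sum_i phi_i psi_{j-i}):
  psi_1 = theta_1 + phi_1 = 0.047 + (-0.187) = -0.14
Right-hand sides:
  c_0 = sigma^2 (1 + theta_1 psi_1) = 2 * (1 + (0.047)(-0.14)) = 2 * 0.99342 = 1.98684
  c_1 = sigma^2 theta_1 = 2 * (0.047) = 0.094
  c_2 = 0
Equations for k = 0 and k = 1 (AR order 1):
  gamma(0) = phi_1 gamma(1) + c_0
  gamma(1) = phi_1 gamma(0) + c_1
Substituting the second into the first: gamma(0) (1 - phi_1^2) = c_0 + phi_1 c_1, so
  gamma(0) = (c_0 + phi_1 c_1) / (1 - phi_1^2) = (1.98684 + (-0.187)(0.094)) / (1 - (-0.187)^2) = 1.969262 / 0.965031 = 2.04062.
  gamma(1) = phi_1 gamma(0) + c_1 = (-0.187)(2.04062) + (0.094) = -0.287596.
Therefore gamma(1) = -0.2876 (to 4 decimal places).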